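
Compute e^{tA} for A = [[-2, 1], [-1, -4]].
A has Jordan form J = [[-3, 1], [0, -3]] with A = PJP^{-1}, so e^{tA} = P e^{tJ} P^{-1}.

For a Jordan block J_k(λ), e^{tJ_k(λ)} = e^{λt} · (I + tN + t^2 N^2/2! + ... + t^{k-1} N^{k-1}/(k-1)!) where N is the nilpotent superdiagonal part.

Assembling the blocks and conjugating back gives the entries of e^{tA} as shown above.

e^{tA} = [[(t + 1)*e^{-3*t}, t*e^{-3*t}], [-t*e^{-3*t}, (1 - t)*e^{-3*t}]]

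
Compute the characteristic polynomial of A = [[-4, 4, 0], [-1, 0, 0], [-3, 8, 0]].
xI - A = [[x + 4, -4, 0], [1, x, 0], [3, -8, x]].

Expanding det(xI - A) along the first row:
det(xI - A) = + (x + 4)·det([[x, 0], [-8, x]]) - (-4)·det([[1, 0], [3, x]]) + (0)·det([[1, x], [3, -8]]).

Evaluating gives χ_A(x) = x^3 + 4x^2 + 4x = x(x + 2)^2.

χ_A(x) = x(x + 2)^2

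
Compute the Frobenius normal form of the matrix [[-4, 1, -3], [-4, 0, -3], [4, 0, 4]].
R = [[0, 0, 4], [1, 0, 0], [0, 1, 0]]

The invariant factors of A (the non-unit diagonal entries of the Smith normal form of xI - A over ℚ[x]) are x^3 - 4, each dividing the next. The characteristic polynomial is their product, x^3 - 4.

The rational canonical form is the block-diagonal matrix of companion matrices C(f_i):
R = [[0, 0, 4], [1, 0, 0], [0, 1, 0]].

Note the characteristic polynomial does not split into linear factors over ℚ, so A has no Jordan form over ℚ; the rational canonical form exists over any field.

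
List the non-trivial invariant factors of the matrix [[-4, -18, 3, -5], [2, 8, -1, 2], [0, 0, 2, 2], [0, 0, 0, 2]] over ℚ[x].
The Jordan structure of A has elementary divisors (x - 2)^2, (x - 2)^2. Arranging the block sizes at each eigenvalue in decreasing order and taking row products gives the invariant factors.

Invariant factors (smallest first, each dividing the next): (x - 2)^2, (x - 2)^2.

Check: the last factor (x - 2)^2 is the minimal polynomial, and the product (x - 2)^4 is the characteristic polynomial.

(x - 2)^2, (x - 2)^2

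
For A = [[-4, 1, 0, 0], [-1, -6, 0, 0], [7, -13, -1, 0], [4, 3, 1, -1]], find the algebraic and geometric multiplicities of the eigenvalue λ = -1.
The characteristic polynomial is (x + 1)^2(x + 5)^2, so the factor x + 1 appears with exponent 2: the algebraic multiplicity is 2.

rank(A + I) = 3, so the eigenspace has dimension 4 - 3 = 1: the geometric multiplicity is 1.

Since 1 < 2, A is not diagonalizable.

algebraic multiplicity 2, geometric multiplicity 1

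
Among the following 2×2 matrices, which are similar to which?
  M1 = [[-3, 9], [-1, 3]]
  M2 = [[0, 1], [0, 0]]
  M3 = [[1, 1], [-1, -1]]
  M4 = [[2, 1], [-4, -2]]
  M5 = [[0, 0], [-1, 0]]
Characteristic polynomials: χ_{M1} = x^2, χ_{M2} = x^2, χ_{M3} = x^2, χ_{M4} = x^2, χ_{M5} = x^2.

{M1, M2, M3, M4, M5}: invariant factors x^2.

Matrices are similar if and only if their invariant-factor lists agree; the partition into similarity classes is {M1, M2, M3, M4, M5}.

1 class: {M1, M2, M3, M4, M5}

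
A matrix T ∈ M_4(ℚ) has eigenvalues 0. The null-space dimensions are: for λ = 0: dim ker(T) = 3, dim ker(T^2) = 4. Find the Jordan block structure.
Jordan blocks: (0, 2), (0, 1), (0, 1)

λ = 0: successive nullity increments [3, 1] count blocks of size ≥ k; block sizes are [2, 1, 1].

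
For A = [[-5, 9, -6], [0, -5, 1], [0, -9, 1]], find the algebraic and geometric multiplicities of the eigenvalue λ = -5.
algebraic multiplicity 1, geometric multiplicity 1

The characteristic polynomial is (x + 2)^2(x + 5), so the factor x + 5 appears with exponent 1: the algebraic multiplicity is 1.

rank(A + 5I) = 2, so the eigenspace has dimension 3 - 2 = 1: the geometric multiplicity is 1.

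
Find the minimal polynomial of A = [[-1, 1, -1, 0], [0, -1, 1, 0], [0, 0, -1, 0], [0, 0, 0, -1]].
The characteristic polynomial factors as (x + 1)^4. The minimal polynomial is ∏(x - λ)^{k_λ} where k_λ is the size of the largest Jordan block at λ.

For λ = -1: rank(A + I) = 2, and the largest Jordan block has size 3 (the smallest k with rank((A + I)^k) = rank((A + I)^(k+1))).

So m_A(x) = (x + 1)^3.

m_A(x) = (x + 1)^3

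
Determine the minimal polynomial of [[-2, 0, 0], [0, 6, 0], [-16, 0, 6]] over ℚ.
m_A(x) = (x - 6)(x + 2)

The characteristic polynomial factors as (x - 6)^2(x + 2). The minimal polynomial is ∏(x - λ)^{k_λ} where k_λ is the size of the largest Jordan block at λ.

For λ = -2: rank(A + 2I) = 2, and the largest Jordan block has size 1 (the smallest k with rank((A + 2I)^k) = rank((A + 2I)^(k+1))).
For λ = 6: rank(A - 6I) = 1, and the largest Jordan block has size 1 (the smallest k with rank((A - 6I)^k) = rank((A - 6I)^(k+1))).

So m_A(x) = (x - 6)(x + 2).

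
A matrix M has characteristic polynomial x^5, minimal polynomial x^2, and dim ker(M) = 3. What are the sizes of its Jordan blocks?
λ = 0: algebraic multiplicity 5 (exponent in χ_M), largest block size 2 (exponent in m_M), 3 blocks (geometric multiplicity). These force block sizes [2, 2, 1].

Jordan blocks: (0, 2), (0, 2), (0, 1)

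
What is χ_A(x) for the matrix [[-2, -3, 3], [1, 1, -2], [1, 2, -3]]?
xI - A = [[x + 2, 3, -3], [-1, x - 1, 2], [-1, -2, x + 3]].

Expanding det(xI - A) along the first row:
det(xI - A) = + (x + 2)·det([[x - 1, 2], [-2, x + 3]]) - (3)·det([[-1, 2], [-1, x + 3]]) + (-3)·det([[-1, x - 1], [-1, -2]]).

Evaluating gives χ_A(x) = x^3 + 4x^2 + 5x + 2 = (x + 1)^2(x + 2).

χ_A(x) = (x + 1)^2(x + 2)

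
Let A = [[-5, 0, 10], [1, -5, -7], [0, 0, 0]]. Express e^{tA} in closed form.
e^{tA} = [[e^{-5*t}, 0, 2 - 2*e^{-5*t}], [t*e^{-5*t}, e^{-5*t}, (-2*t - e^{5*t} + 1)*e^{-5*t}], [0, 0, 1]]

A has Jordan form J = [[-5, 1, 0], [0, -5, 0], [0, 0, 0]] with A = PJP^{-1}, so e^{tA} = P e^{tJ} P^{-1}.

For a Jordan block J_k(λ), e^{tJ_k(λ)} = e^{λt} · (I + tN + t^2 N^2/2! + ... + t^{k-1} N^{k-1}/(k-1)!) where N is the nilpotent superdiagonal part.

Assembling the blocks and conjugating back gives the entries of e^{tA} as shown above.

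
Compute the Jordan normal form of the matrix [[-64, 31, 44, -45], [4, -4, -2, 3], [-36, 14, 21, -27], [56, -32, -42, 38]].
J = [[-4, 1, 0, 0], [0, -4, 1, 0], [0, 0, -4, 0], [0, 0, 0, 3]]

The characteristic polynomial is det(xI - A) = (x - 3)(x + 4)^3, so the eigenvalues are -4 (algebraic multiplicity 3), 3 (algebraic multiplicity 1).

For λ = -4: rank(A + 4I) = 3, rank((A + 4I)^2) = 2, rank((A + 4I)^3) = 1. The eigenspace has dimension 4 - 3 = 1, so there is 1 Jordan block; the rank sequence gives block sizes [3].

For λ = 3: algebraic multiplicity 1 gives one 1×1 block.

Assembling the blocks gives the Jordan form J above.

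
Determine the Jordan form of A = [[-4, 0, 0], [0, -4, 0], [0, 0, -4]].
The characteristic polynomial is det(xI - A) = (x + 4)^3, so the eigenvalues are -4 (algebraic multiplicity 3).

For λ = -4: rank(A + 4I) = 0. The eigenspace has dimension 3 - 0 = 3, so there are 3 Jordan blocks; the rank sequence gives block sizes [1, 1, 1].

Assembling the blocks gives the Jordan form J above.

J = [[-4, 0, 0], [0, -4, 0], [0, 0, -4]]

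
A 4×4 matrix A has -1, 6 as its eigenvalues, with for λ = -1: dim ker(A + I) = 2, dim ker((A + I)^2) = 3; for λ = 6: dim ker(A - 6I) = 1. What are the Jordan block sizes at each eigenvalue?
λ = -1: successive nullity increments [2, 1] count blocks of size ≥ k; block sizes are [2, 1].
λ = 6: successive nullity increments [1] count blocks of size ≥ k; block sizes are [1].

Jordan blocks: (-1, 2), (-1, 1), (6, 1)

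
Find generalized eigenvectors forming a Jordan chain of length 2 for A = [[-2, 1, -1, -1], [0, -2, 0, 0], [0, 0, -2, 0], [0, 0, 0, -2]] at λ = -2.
We seek v_1 ∈ ker((A + 2I)^2) \ ker(A + 2I), then set v_{i+1} = (A + 2I) v_i.

One such chain is v_1 = [[0, -1, -2, 0]]^T, v_2 = [[1, 0, 0, 0]]^T. Check: (A + 2I) v_2 = [[0, 0, 0, 0]]^T = 0.

v_1 = [[0, -1, -2, 0]]^T, v_2 = [[1, 0, 0, 0]]^T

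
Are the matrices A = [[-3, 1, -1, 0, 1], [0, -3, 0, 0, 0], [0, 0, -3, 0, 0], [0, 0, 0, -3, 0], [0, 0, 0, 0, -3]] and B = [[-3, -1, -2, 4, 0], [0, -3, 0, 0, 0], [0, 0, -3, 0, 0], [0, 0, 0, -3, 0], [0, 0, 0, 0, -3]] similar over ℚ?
Yes.

Two matrices over a field are similar if and only if they have the same invariant factors.

Both A and B have characteristic polynomial (x + 3)^5 and minimal polynomial (x + 3)^2. Computing further, both have invariant factors x + 3, x + 3, x + 3, (x + 3)^2. Hence A and B are similar.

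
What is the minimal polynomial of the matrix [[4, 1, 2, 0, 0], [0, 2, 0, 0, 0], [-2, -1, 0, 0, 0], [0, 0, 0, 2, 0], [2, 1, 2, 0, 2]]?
The characteristic polynomial factors as (x - 2)^5. The minimal polynomial is ∏(x - λ)^{k_λ} where k_λ is the size of the largest Jordan block at λ.

For λ = 2: rank(A - 2I) = 1, and the largest Jordan block has size 2 (the smallest k with rank((A - 2I)^k) = rank((A - 2I)^(k+1))).

So m_A(x) = (x - 2)^2.

m_A(x) = (x - 2)^2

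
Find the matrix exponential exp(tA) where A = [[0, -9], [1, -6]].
e^{tA} = [[(3*t + 1)*e^{-3*t}, -9*t*e^{-3*t}], [t*e^{-3*t}, (1 - 3*t)*e^{-3*t}]]

A has Jordan form J = [[-3, 1], [0, -3]] with A = PJP^{-1}, so e^{tA} = P e^{tJ} P^{-1}.

For a Jordan block J_k(λ), e^{tJ_k(λ)} = e^{λt} · (I + tN + t^2 N^2/2! + ... + t^{k-1} N^{k-1}/(k-1)!) where N is the nilpotent superdiagonal part.

Assembling the blocks and conjugating back gives the entries of e^{tA} as shown above.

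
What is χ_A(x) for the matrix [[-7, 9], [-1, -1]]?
xI - A = [[x + 7, -9], [1, x + 1]].

Expanding det(xI - A) along the first row:
det(xI - A) = + (x + 7)·det([[x + 1]]) - (-9)·det([[1]]).

Evaluating gives χ_A(x) = x^2 + 8x + 16 = (x + 4)^2.

χ_A(x) = (x + 4)^2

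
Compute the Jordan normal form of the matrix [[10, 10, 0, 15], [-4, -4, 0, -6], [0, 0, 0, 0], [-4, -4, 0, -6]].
The characteristic polynomial is det(xI - A) = x^4, so the eigenvalues are 0 (algebraic multiplicity 4).

For λ = 0: rank(A) = 1, rank(A^2) = 0. The eigenspace has dimension 4 - 1 = 3, so there are 3 Jordan blocks; the rank sequence gives block sizes [2, 1, 1].

Assembling the blocks gives the Jordan form J above.

J = [[0, 1, 0, 0], [0, 0, 0, 0], [0, 0, 0, 0], [0, 0, 0, 0]]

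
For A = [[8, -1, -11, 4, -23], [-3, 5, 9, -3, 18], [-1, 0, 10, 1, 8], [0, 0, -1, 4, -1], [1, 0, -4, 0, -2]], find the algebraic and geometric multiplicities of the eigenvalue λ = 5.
The characteristic polynomial is (x - 5)^5, so the factor x - 5 appears with exponent 5: the algebraic multiplicity is 5.

rank(A - 5I) = 3, so the eigenspace has dimension 5 - 3 = 2: the geometric multiplicity is 2.

Since 2 < 5, A is not diagonalizable.

algebraic multiplicity 5, geometric multiplicity 2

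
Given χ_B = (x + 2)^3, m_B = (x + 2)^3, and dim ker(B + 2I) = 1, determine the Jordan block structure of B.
λ = -2: algebraic multiplicity 3 (exponent in χ_B), largest block size 3 (exponent in m_B), 1 block (geometric multiplicity). This forces block sizes [3].

Jordan blocks: (-2, 3)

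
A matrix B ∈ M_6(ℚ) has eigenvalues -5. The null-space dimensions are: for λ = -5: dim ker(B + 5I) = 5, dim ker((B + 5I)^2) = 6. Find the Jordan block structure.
Jordan blocks: (-5, 2), (-5, 1), (-5, 1), (-5, 1), (-5, 1)

λ = -5: successive nullity increments [5, 1] count blocks of size ≥ k; block sizes are [2, 1, 1, 1, 1].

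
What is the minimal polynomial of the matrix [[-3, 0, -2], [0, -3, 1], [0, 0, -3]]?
The characteristic polynomial factors as (x + 3)^3. The minimal polynomial is ∏(x - λ)^{k_λ} where k_λ is the size of the largest Jordan block at λ.

For λ = -3: rank(A + 3I) = 1, and the largest Jordan block has size 2 (the smallest k with rank((A + 3I)^k) = rank((A + 3I)^(k+1))).

So m_A(x) = (x + 3)^2.

m_A(x) = (x + 3)^2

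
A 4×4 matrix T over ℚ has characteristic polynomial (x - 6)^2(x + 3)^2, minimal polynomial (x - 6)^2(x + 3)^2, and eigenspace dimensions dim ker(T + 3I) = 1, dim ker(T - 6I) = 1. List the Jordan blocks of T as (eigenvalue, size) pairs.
Jordan blocks: (-3, 2), (6, 2)

λ = -3: algebraic multiplicity 2 (exponent in χ_T), largest block size 2 (exponent in m_T), 1 block (geometric multiplicity). This forces block sizes [2].
λ = 6: algebraic multiplicity 2 (exponent in χ_T), largest block size 2 (exponent in m_T), 1 block (geometric multiplicity). This forces block sizes [2].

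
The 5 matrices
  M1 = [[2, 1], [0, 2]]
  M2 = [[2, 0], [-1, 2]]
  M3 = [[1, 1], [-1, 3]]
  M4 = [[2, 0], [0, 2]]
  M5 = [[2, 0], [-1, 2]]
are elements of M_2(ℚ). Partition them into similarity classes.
2 classes: {M1, M2, M3, M5}, {M4}

Characteristic polynomials: χ_{M1} = (x - 2)^2, χ_{M2} = (x - 2)^2, χ_{M3} = (x - 2)^2, χ_{M4} = (x - 2)^2, χ_{M5} = (x - 2)^2.

{M1, M2, M3, M5}: invariant factors (x - 2)^2.

{M4}: invariant factors x - 2, x - 2.

Matrices are similar if and only if their invariant-factor lists agree; the partition into similarity classes is {M1, M2, M3, M5}, {M4}.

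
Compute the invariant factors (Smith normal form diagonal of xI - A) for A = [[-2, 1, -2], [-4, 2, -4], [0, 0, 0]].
x, x^2

The Jordan structure of A has elementary divisors x^2, x. Arranging the block sizes at each eigenvalue in decreasing order and taking row products gives the invariant factors.

Invariant factors (smallest first, each dividing the next): x, x^2.

Check: the last factor x^2 is the minimal polynomial, and the product x^3 is the characteristic polynomial.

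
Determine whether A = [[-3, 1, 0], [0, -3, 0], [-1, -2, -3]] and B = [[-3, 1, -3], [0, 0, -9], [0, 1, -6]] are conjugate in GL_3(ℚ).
No.

Both have characteristic polynomial (x + 3)^3, but the minimal polynomial of A is (x + 3)^3 while the minimal polynomial of B is (x + 3)^2. The minimal polynomial is a similarity invariant, so A and B are not similar.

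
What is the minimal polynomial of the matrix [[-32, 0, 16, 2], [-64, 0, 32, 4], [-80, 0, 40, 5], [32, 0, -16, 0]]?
The characteristic polynomial factors as x^2(x - 4)^2. The minimal polynomial is ∏(x - λ)^{k_λ} where k_λ is the size of the largest Jordan block at λ.

For λ = 0: rank(A) = 2, and the largest Jordan block has size 1 (the smallest k with rank(A^k) = rank(A^(k+1))).
For λ = 4: rank(A - 4I) = 3, and the largest Jordan block has size 2 (the smallest k with rank((A - 4I)^k) = rank((A - 4I)^(k+1))).

So m_A(x) = x(x - 4)^2.

m_A(x) = x(x - 4)^2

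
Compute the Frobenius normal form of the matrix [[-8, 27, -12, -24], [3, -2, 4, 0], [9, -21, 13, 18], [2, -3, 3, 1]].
R = [[0, 5, 0, 0], [1, 2, 0, 0], [0, 0, 0, 5], [0, 0, 1, 2]]

The invariant factors of A (the non-unit diagonal entries of the Smith normal form of xI - A over ℚ[x]) are x^2 - 2x - 5, x^2 - 2x - 5, each dividing the next. The characteristic polynomial is their product, (x^2 - 2x - 5)^2.

The rational canonical form is the block-diagonal matrix of companion matrices C(f_i):
R = [[0, 5, 0, 0], [1, 2, 0, 0], [0, 0, 0, 5], [0, 0, 1, 2]].

Note the characteristic polynomial does not split into linear factors over ℚ, so A has no Jordan form over ℚ; the rational canonical form exists over any field.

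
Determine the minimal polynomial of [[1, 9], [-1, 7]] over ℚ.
The characteristic polynomial factors as (x - 4)^2. The minimal polynomial is ∏(x - λ)^{k_λ} where k_λ is the size of the largest Jordan block at λ.

For λ = 4: rank(A - 4I) = 1, and the largest Jordan block has size 2 (the smallest k with rank((A - 4I)^k) = rank((A - 4I)^(k+1))).

So m_A(x) = (x - 4)^2.

m_A(x) = (x - 4)^2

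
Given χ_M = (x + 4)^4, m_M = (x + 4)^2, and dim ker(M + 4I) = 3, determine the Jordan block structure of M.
λ = -4: algebraic multiplicity 4 (exponent in χ_M), largest block size 2 (exponent in m_M), 3 blocks (geometric multiplicity). These force block sizes [2, 1, 1].

Jordan blocks: (-4, 2), (-4, 1), (-4, 1)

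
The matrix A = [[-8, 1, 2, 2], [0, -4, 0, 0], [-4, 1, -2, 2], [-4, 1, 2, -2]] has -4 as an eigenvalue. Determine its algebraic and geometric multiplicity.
The characteristic polynomial is (x + 4)^4, so the factor x + 4 appears with exponent 4: the algebraic multiplicity is 4.

rank(A + 4I) = 1, so the eigenspace has dimension 4 - 1 = 3: the geometric multiplicity is 3.

Since 3 < 4, A is not diagonalizable.

algebraic multiplicity 4, geometric multiplicity 3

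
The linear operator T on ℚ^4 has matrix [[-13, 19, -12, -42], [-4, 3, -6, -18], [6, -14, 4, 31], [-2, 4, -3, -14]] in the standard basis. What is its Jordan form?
The characteristic polynomial is det(xI - A) = (x + 5)^4, so the eigenvalues are -5 (algebraic multiplicity 4).

For λ = -5: rank(A + 5I) = 2, rank((A + 5I)^2) = 0. The eigenspace has dimension 4 - 2 = 2, so there are 2 Jordan blocks; the rank sequence gives block sizes [2, 2].

Assembling the blocks gives the Jordan form J above.

J = [[-5, 1, 0, 0], [0, -5, 0, 0], [0, 0, -5, 1], [0, 0, 0, -5]]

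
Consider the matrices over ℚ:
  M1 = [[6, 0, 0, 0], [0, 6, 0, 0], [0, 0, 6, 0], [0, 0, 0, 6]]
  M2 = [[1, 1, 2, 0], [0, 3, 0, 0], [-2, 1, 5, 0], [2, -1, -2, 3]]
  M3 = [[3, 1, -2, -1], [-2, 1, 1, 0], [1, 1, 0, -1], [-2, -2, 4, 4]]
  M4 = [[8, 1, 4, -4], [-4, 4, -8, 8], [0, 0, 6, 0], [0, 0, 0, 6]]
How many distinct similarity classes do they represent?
Characteristic polynomials: χ_{M1} = (x - 6)^4, χ_{M2} = (x - 3)^4, χ_{M3} = (x - 2)^4, χ_{M4} = (x - 6)^4.

{M1}: invariant factors x - 6, x - 6, x - 6, x - 6.

{M2}: invariant factors x - 3, x - 3, (x - 3)^2.

{M3}: invariant factors x - 2, (x - 2)^3.

{M4}: invariant factors x - 6, x - 6, (x - 6)^2.

Matrices are similar if and only if their invariant-factor lists agree; the partition into similarity classes is {M1}, {M2}, {M3}, {M4}.

4 classes: {M1}, {M2}, {M3}, {M4}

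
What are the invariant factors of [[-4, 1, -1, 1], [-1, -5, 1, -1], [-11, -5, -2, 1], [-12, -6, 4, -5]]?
(x + 1)(x + 5)^3

The Jordan structure of A has elementary divisors (x + 5)^3, (x + 1). Arranging the block sizes at each eigenvalue in decreasing order and taking row products gives the invariant factors.

Invariant factors (smallest first, each dividing the next): (x + 1)(x + 5)^3.

Check: the last factor (x + 1)(x + 5)^3 is the minimal polynomial, and the product (x + 1)(x + 5)^3 is the characteristic polynomial.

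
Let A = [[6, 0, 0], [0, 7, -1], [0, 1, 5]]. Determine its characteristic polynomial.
xI - A = [[x - 6, 0, 0], [0, x - 7, 1], [0, -1, x - 5]].

Expanding det(xI - A) along the first row:
det(xI - A) = + (x - 6)·det([[x - 7, 1], [-1, x - 5]]) - (0)·det([[0, 1], [0, x - 5]]) + (0)·det([[0, x - 7], [0, -1]]).

Evaluating gives χ_A(x) = x^3 - 18x^2 + 108x - 216 = (x - 6)^3.

χ_A(x) = (x - 6)^3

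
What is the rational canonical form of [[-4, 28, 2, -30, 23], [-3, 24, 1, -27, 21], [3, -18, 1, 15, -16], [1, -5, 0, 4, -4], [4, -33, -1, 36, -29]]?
The invariant factors of A (the non-unit diagonal entries of the Smith normal form of xI - A over ℚ[x]) are (x + 2)(x^2 + x - 1)^2, each dividing the next. The characteristic polynomial is their product, (x + 2)(x^2 + x - 1)^2.

The rational canonical form is the block-diagonal matrix of companion matrices C(f_i):
R = [[0, 0, 0, 0, -2], [1, 0, 0, 0, 3], [0, 1, 0, 0, 4], [0, 0, 1, 0, -3], [0, 0, 0, 1, -4]].

Note the characteristic polynomial does not split into linear factors over ℚ, so A has no Jordan form over ℚ; the rational canonical form exists over any field.

R = [[0, 0, 0, 0, -2], [1, 0, 0, 0, 3], [0, 1, 0, 0, 4], [0, 0, 1, 0, -3], [0, 0, 0, 1, -4]]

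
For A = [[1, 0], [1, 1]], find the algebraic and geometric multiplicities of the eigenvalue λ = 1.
The characteristic polynomial is (x - 1)^2, so the factor x - 1 appears with exponent 2: the algebraic multiplicity is 2.

rank(A - I) = 1, so the eigenspace has dimension 2 - 1 = 1: the geometric multiplicity is 1.

Since 1 < 2, A is not diagonalizable.

algebraic multiplicity 2, geometric multiplicity 1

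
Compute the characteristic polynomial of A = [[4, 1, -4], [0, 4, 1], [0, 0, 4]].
χ_A(x) = (x - 4)^3

xI - A = [[x - 4, -1, 4], [0, x - 4, -1], [0, 0, x - 4]].

Expanding det(xI - A) along the first row:
det(xI - A) = + (x - 4)·det([[x - 4, -1], [0, x - 4]]) - (-1)·det([[0, -1], [0, x - 4]]) + (4)·det([[0, x - 4], [0, 0]]).

Evaluating gives χ_A(x) = x^3 - 12x^2 + 48x - 64 = (x - 4)^3.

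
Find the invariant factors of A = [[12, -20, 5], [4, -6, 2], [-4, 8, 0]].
The Jordan structure of A has elementary divisors (x - 2)^2, (x - 2). Arranging the block sizes at each eigenvalue in decreasing order and taking row products gives the invariant factors.

Invariant factors (smallest first, each dividing the next): x - 2, (x - 2)^2.

Check: the last factor (x - 2)^2 is the minimal polynomial, and the product (x - 2)^3 is the characteristic polynomial.

x - 2, (x - 2)^2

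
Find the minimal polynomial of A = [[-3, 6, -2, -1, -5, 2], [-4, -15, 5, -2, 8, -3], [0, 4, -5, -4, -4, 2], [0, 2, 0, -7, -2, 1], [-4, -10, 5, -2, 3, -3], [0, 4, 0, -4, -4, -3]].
The characteristic polynomial factors as (x + 5)^6. The minimal polynomial is ∏(x - λ)^{k_λ} where k_λ is the size of the largest Jordan block at λ.

For λ = -5: rank(A + 5I) = 3, and the largest Jordan block has size 3 (the smallest k with rank((A + 5I)^k) = rank((A + 5I)^(k+1))).

So m_A(x) = (x + 5)^3.

m_A(x) = (x + 5)^3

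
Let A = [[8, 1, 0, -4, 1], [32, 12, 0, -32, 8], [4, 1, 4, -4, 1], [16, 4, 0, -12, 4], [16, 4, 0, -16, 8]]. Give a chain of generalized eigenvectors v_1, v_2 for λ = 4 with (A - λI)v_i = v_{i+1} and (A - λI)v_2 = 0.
v_1 = [[0, 1, 0, 0, 0]]^T, v_2 = [[1, 8, 1, 4, 4]]^T

We seek v_1 ∈ ker((A - 4I)^2) \ ker(A - 4I), then set v_{i+1} = (A - 4I) v_i.

One such chain is v_1 = [[0, 1, 0, 0, 0]]^T, v_2 = [[1, 8, 1, 4, 4]]^T. Check: (A - 4I) v_2 = [[0, 0, 0, 0, 0]]^T = 0.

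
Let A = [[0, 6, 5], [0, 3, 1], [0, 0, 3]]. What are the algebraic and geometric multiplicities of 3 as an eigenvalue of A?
The characteristic polynomial is x(x - 3)^2, so the factor x - 3 appears with exponent 2: the algebraic multiplicity is 2.

rank(A - 3I) = 2, so the eigenspace has dimension 3 - 2 = 1: the geometric multiplicity is 1.

Since 1 < 2, A is not diagonalizable.

algebraic multiplicity 2, geometric multiplicity 1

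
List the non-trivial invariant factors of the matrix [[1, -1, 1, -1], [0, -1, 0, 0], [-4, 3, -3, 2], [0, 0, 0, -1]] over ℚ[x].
x + 1, (x + 1)^3

The Jordan structure of A has elementary divisors (x + 1)^3, (x + 1). Arranging the block sizes at each eigenvalue in decreasing order and taking row products gives the invariant factors.

Invariant factors (smallest first, each dividing the next): x + 1, (x + 1)^3.

Check: the last factor (x + 1)^3 is the minimal polynomial, and the product (x + 1)^4 is the characteristic polynomial.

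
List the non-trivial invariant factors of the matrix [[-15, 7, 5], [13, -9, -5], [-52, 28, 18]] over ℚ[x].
x + 2, (x + 2)^2

The Jordan structure of A has elementary divisors (x + 2)^2, (x + 2). Arranging the block sizes at each eigenvalue in decreasing order and taking row products gives the invariant factors.

Invariant factors (smallest first, each dividing the next): x + 2, (x + 2)^2.

Check: the last factor (x + 2)^2 is the minimal polynomial, and the product (x + 2)^3 is the characteristic polynomial.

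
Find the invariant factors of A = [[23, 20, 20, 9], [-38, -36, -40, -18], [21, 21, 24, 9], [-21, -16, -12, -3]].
x^2(x - 4)^2

The Jordan structure of A has elementary divisors x^2, (x - 4)^2. Arranging the block sizes at each eigenvalue in decreasing order and taking row products gives the invariant factors.

Invariant factors (smallest first, each dividing the next): x^2(x - 4)^2.

Check: the last factor x^2(x - 4)^2 is the minimal polynomial, and the product x^2(x - 4)^2 is the characteristic polynomial.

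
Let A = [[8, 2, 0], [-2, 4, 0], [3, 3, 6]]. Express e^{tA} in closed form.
A has Jordan form J = [[6, 1, 0], [0, 6, 0], [0, 0, 6]] with A = PJP^{-1}, so e^{tA} = P e^{tJ} P^{-1}.

For a Jordan block J_k(λ), e^{tJ_k(λ)} = e^{λt} · (I + tN + t^2 N^2/2! + ... + t^{k-1} N^{k-1}/(k-1)!) where N is the nilpotent superdiagonal part.

Assembling the blocks and conjugating back gives the entries of e^{tA} as shown above.

e^{tA} = [[(2*t + 1)*e^{6*t}, 2*t*e^{6*t}, 0], [-2*t*e^{6*t}, (1 - 2*t)*e^{6*t}, 0], [3*t*e^{6*t}, 3*t*e^{6*t}, e^{6*t}]]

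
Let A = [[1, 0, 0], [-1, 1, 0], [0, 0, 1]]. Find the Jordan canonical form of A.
J = [[1, 1, 0], [0, 1, 0], [0, 0, 1]]

The characteristic polynomial is det(xI - A) = (x - 1)^3, so the eigenvalues are 1 (algebraic multiplicity 3).

For λ = 1: rank(A - I) = 1, rank((A - I)^2) = 0. The eigenspace has dimension 3 - 1 = 2, so there are 2 Jordan blocks; the rank sequence gives block sizes [2, 1].

Assembling the blocks gives the Jordan form J above.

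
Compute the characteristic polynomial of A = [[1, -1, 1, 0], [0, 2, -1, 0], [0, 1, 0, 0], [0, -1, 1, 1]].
χ_A(x) = (x - 1)^4

xI - A = [[x - 1, 1, -1, 0], [0, x - 2, 1, 0], [0, -1, x, 0], [0, 1, -1, x - 1]].

Expanding det(xI - A) along the first row:
det(xI - A) = + (x - 1)·det([[x - 2, 1, 0], [-1, x, 0], [1, -1, x - 1]]) - (1)·det([[0, 1, 0], [0, x, 0], [0, -1, x - 1]]) + (-1)·det([[0, x - 2, 0], [0, -1, 0], [0, 1, x - 1]]) - (0)·det([[0, x - 2, 1], [0, -1, x], [0, 1, -1]]).

Evaluating gives χ_A(x) = x^4 - 4x^3 + 6x^2 - 4x + 1 = (x - 1)^4.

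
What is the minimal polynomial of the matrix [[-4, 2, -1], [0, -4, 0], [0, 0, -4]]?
m_A(x) = (x + 4)^2

The characteristic polynomial factors as (x + 4)^3. The minimal polynomial is ∏(x - λ)^{k_λ} where k_λ is the size of the largest Jordan block at λ.

For λ = -4: rank(A + 4I) = 1, and the largest Jordan block has size 2 (the smallest k with rank((A + 4I)^k) = rank((A + 4I)^(k+1))).

So m_A(x) = (x + 4)^2.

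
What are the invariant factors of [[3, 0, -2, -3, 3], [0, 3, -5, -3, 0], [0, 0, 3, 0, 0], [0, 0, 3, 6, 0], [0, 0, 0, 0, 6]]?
(x - 6)(x - 3), (x - 6)(x - 3)^2

The Jordan structure of A has elementary divisors (x - 3)^2, (x - 3), (x - 6), (x - 6). Arranging the block sizes at each eigenvalue in decreasing order and taking row products gives the invariant factors.

Invariant factors (smallest first, each dividing the next): (x - 6)(x - 3), (x - 6)(x - 3)^2.

Check: the last factor (x - 6)(x - 3)^2 is the minimal polynomial, and the product (x - 6)^2(x - 3)^3 is the characteristic polynomial.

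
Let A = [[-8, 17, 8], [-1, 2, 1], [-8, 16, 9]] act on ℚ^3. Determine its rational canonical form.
R = [[0, 0, 1], [1, 0, 5], [0, 1, 3]]

The invariant factors of A (the non-unit diagonal entries of the Smith normal form of xI - A over ℚ[x]) are (x + 1)(x^2 - 4x - 1), each dividing the next. The characteristic polynomial is their product, (x + 1)(x^2 - 4x - 1).

The rational canonical form is the block-diagonal matrix of companion matrices C(f_i):
R = [[0, 0, 1], [1, 0, 5], [0, 1, 3]].

Note the characteristic polynomial does not split into linear factors over ℚ, so A has no Jordan form over ℚ; the rational canonical form exists over any field.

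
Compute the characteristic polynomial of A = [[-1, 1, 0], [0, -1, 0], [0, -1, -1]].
xI - A = [[x + 1, -1, 0], [0, x + 1, 0], [0, 1, x + 1]].

Expanding det(xI - A) along the first row:
det(xI - A) = + (x + 1)·det([[x + 1, 0], [1, x + 1]]) - (-1)·det([[0, 0], [0, x + 1]]) + (0)·det([[0, x + 1], [0, 1]]).

Evaluating gives χ_A(x) = x^3 + 3x^2 + 3x + 1 = (x + 1)^3.

χ_A(x) = (x + 1)^3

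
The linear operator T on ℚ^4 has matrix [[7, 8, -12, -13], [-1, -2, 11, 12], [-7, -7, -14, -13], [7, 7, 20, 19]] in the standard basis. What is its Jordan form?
J = [[-1, 1, 0, 0], [0, -1, 0, 0], [0, 0, 6, 1], [0, 0, 0, 6]]

The characteristic polynomial is det(xI - A) = (x - 6)^2(x + 1)^2, so the eigenvalues are -1 (algebraic multiplicity 2), 6 (algebraic multiplicity 2).

For λ = -1: rank(A + I) = 3, rank((A + I)^2) = 2. The eigenspace has dimension 4 - 3 = 1, so there is 1 Jordan block; the rank sequence gives block sizes [2].

For λ = 6: rank(A - 6I) = 3, rank((A - 6I)^2) = 2. The eigenspace has dimension 4 - 3 = 1, so there is 1 Jordan block; the rank sequence gives block sizes [2].

Assembling the blocks gives the Jordan form J above.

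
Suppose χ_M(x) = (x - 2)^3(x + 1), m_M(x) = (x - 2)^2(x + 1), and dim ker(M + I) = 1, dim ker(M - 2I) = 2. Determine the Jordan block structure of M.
λ = -1: algebraic multiplicity 1 (exponent in χ_M), largest block size 1 (exponent in m_M), 1 block (geometric multiplicity). This forces block sizes [1].
λ = 2: algebraic multiplicity 3 (exponent in χ_M), largest block size 2 (exponent in m_M), 2 blocks (geometric multiplicity). These force block sizes [2, 1].

Jordan blocks: (-1, 1), (2, 2), (2, 1)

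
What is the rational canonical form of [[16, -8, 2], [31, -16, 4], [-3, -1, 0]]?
The invariant factors of A (the non-unit diagonal entries of the Smith normal form of xI - A over ℚ[x]) are x^3 + 2x - 2, each dividing the next. The characteristic polynomial is their product, x^3 + 2x - 2.

The rational canonical form is the block-diagonal matrix of companion matrices C(f_i):
R = [[0, 0, 2], [1, 0, -2], [0, 1, 0]].

Note the characteristic polynomial does not split into linear factors over ℚ, so A has no Jordan form over ℚ; the rational canonical form exists over any field.

R = [[0, 0, 2], [1, 0, -2], [0, 1, 0]]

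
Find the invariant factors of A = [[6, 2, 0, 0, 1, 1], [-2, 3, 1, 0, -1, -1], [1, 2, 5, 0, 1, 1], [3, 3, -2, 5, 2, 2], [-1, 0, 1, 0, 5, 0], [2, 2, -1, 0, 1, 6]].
The Jordan structure of A has elementary divisors (x - 5)^3, (x - 5)^2, (x - 5). Arranging the block sizes at each eigenvalue in decreasing order and taking row products gives the invariant factors.

Invariant factors (smallest first, each dividing the next): x - 5, (x - 5)^2, (x - 5)^3.

Check: the last factor (x - 5)^3 is the minimal polynomial, and the product (x - 5)^6 is the characteristic polynomial.

x - 5, (x - 5)^2, (x - 5)^3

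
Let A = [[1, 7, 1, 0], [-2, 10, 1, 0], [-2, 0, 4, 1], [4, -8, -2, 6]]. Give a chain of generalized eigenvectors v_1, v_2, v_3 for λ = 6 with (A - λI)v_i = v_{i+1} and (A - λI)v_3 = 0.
We seek v_1 ∈ ker((A - 6I)^3) \ ker((A - 6I)^2), then set v_{i+1} = (A - 6I) v_i.

One such chain is v_1 = [[-2, -2, 4, 5]]^T, v_2 = [[0, 0, 1, 0]]^T, v_3 = [[1, 1, -2, -2]]^T. Check: (A - 6I) v_3 = [[0, 0, 0, 0]]^T = 0.

v_1 = [[-2, -2, 4, 5]]^T, v_2 = [[0, 0, 1, 0]]^T, v_3 = [[1, 1, -2, -2]]^T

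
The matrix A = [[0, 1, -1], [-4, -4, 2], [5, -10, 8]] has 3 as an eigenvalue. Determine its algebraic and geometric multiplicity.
algebraic multiplicity 2, geometric multiplicity 1

The characteristic polynomial is (x - 3)^2(x + 2), so the factor x - 3 appears with exponent 2: the algebraic multiplicity is 2.

rank(A - 3I) = 2, so the eigenspace has dimension 3 - 2 = 1: the geometric multiplicity is 1.

Since 1 < 2, A is not diagonalizable.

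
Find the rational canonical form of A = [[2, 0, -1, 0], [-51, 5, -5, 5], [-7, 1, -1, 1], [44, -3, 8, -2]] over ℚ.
The invariant factors of A (the non-unit diagonal entries of the Smith normal form of xI - A over ℚ[x]) are (x^2 - 2x - 4)^2, each dividing the next. The characteristic polynomial is their product, (x^2 - 2x - 4)^2.

The rational canonical form is the block-diagonal matrix of companion matrices C(f_i):
R = [[0, 0, 0, -16], [1, 0, 0, -16], [0, 1, 0, 4], [0, 0, 1, 4]].

Note the characteristic polynomial does not split into linear factors over ℚ, so A has no Jordan form over ℚ; the rational canonical form exists over any field.

R = [[0, 0, 0, -16], [1, 0, 0, -16], [0, 1, 0, 4], [0, 0, 1, 4]]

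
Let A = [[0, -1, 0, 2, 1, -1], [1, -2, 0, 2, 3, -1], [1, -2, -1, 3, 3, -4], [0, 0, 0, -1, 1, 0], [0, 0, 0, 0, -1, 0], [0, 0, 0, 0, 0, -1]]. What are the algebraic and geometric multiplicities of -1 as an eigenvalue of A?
algebraic multiplicity 6, geometric multiplicity 3

The characteristic polynomial is (x + 1)^6, so the factor x + 1 appears with exponent 6: the algebraic multiplicity is 6.

rank(A + I) = 3, so the eigenspace has dimension 6 - 3 = 3: the geometric multiplicity is 3.

Since 3 < 6, A is not diagonalizable.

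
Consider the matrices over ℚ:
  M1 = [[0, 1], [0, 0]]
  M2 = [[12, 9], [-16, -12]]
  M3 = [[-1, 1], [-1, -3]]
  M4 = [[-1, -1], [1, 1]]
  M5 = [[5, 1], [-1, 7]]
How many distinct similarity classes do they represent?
Characteristic polynomials: χ_{M1} = x^2, χ_{M2} = x^2, χ_{M3} = (x + 2)^2, χ_{M4} = x^2, χ_{M5} = (x - 6)^2.

{M1, M2, M4}: invariant factors x^2.

{M3}: invariant factors (x + 2)^2.

{M5}: invariant factors (x - 6)^2.

Matrices are similar if and only if their invariant-factor lists agree; the partition into similarity classes is {M1, M2, M4}, {M3}, {M5}.

3 classes: {M1, M2, M4}, {M3}, {M5}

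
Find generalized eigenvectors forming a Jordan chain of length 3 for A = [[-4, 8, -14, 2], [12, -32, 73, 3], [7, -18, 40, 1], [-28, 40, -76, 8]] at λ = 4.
v_1 = [[0, -2, -1, 1]]^T, v_2 = [[0, 2, 1, 0]]^T, v_3 = [[2, 1, 0, 4]]^T

We seek v_1 ∈ ker((A - 4I)^3) \ ker((A - 4I)^2), then set v_{i+1} = (A - 4I) v_i.

One such chain is v_1 = [[0, -2, -1, 1]]^T, v_2 = [[0, 2, 1, 0]]^T, v_3 = [[2, 1, 0, 4]]^T. Check: (A - 4I) v_3 = [[0, 0, 0, 0]]^T = 0.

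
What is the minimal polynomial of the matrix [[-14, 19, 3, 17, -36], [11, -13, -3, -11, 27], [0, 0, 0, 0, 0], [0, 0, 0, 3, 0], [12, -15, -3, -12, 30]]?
m_A(x) = x^2(x - 3)

The characteristic polynomial factors as x^3(x - 3)^2. The minimal polynomial is ∏(x - λ)^{k_λ} where k_λ is the size of the largest Jordan block at λ.

For λ = 0: rank(A) = 3, and the largest Jordan block has size 2 (the smallest k with rank(A^k) = rank(A^(k+1))).
For λ = 3: rank(A - 3I) = 3, and the largest Jordan block has size 1 (the smallest k with rank((A - 3I)^k) = rank((A - 3I)^(k+1))).

So m_A(x) = x^2(x - 3).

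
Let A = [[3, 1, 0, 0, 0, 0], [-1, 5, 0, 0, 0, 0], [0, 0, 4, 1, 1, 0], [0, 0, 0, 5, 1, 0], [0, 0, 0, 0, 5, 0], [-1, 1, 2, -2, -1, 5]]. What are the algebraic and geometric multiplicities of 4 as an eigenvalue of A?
The characteristic polynomial is (x - 5)^3(x - 4)^3, so the factor x - 4 appears with exponent 3: the algebraic multiplicity is 3.

rank(A - 4I) = 4, so the eigenspace has dimension 6 - 4 = 2: the geometric multiplicity is 2.

Since 2 < 3, A is not diagonalizable.

algebraic multiplicity 3, geometric multiplicity 2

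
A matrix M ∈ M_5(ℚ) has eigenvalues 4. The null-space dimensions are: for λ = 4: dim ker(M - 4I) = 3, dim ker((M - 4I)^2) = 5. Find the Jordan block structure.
Jordan blocks: (4, 2), (4, 2), (4, 1)

λ = 4: successive nullity increments [3, 2] count blocks of size ≥ k; block sizes are [2, 2, 1].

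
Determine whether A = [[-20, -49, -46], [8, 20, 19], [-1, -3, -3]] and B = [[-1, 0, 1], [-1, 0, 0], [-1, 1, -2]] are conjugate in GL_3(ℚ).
Two matrices over a field are similar if and only if they have the same invariant factors.

Both A and B have characteristic polynomial (x + 1)^3 and minimal polynomial (x + 1)^3. Computing further, both have invariant factors (x + 1)^3. Hence A and B are similar.

Yes.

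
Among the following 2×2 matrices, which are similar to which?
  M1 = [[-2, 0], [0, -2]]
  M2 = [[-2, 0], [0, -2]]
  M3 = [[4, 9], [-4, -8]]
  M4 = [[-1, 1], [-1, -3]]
Characteristic polynomials: χ_{M1} = (x + 2)^2, χ_{M2} = (x + 2)^2, χ_{M3} = (x + 2)^2, χ_{M4} = (x + 2)^2.

{M1, M2}: invariant factors x + 2, x + 2.

{M3, M4}: invariant factors (x + 2)^2.

Matrices are similar if and only if their invariant-factor lists agree; the partition into similarity classes is {M1, M2}, {M3, M4}.

2 classes: {M1, M2}, {M3, M4}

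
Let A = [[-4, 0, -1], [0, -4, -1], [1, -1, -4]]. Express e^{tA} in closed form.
A has Jordan form J = [[-4, 1, 0], [0, -4, 1], [0, 0, -4]] with A = PJP^{-1}, so e^{tA} = P e^{tJ} P^{-1}.

For a Jordan block J_k(λ), e^{tJ_k(λ)} = e^{λt} · (I + tN + t^2 N^2/2! + ... + t^{k-1} N^{k-1}/(k-1)!) where N is the nilpotent superdiagonal part.

Assembling the blocks and conjugating back gives the entries of e^{tA} as shown above.

e^{tA} = [[(2 - t^2)*e^{-4*t}/2, t^2*e^{-4*t}/2, -t*e^{-4*t}], [-t^2*e^{-4*t}/2, (t^2 + 2)*e^{-4*t}/2, -t*e^{-4*t}], [t*e^{-4*t}, -t*e^{-4*t}, e^{-4*t}]]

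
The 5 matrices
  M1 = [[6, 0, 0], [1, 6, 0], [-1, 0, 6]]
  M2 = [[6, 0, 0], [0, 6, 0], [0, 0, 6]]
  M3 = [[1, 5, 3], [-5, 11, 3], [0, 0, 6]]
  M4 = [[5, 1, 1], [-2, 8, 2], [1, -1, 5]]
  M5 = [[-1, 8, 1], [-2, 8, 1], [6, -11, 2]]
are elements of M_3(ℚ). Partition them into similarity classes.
Characteristic polynomials: χ_{M1} = (x - 6)^3, χ_{M2} = (x - 6)^3, χ_{M3} = (x - 6)^3, χ_{M4} = (x - 6)^3, χ_{M5} = (x - 3)^3.

{M1, M3, M4}: invariant factors x - 6, (x - 6)^2.

{M2}: invariant factors x - 6, x - 6, x - 6.

{M5}: invariant factors (x - 3)^3.

Matrices are similar if and only if their invariant-factor lists agree; the partition into similarity classes is {M1, M3, M4}, {M2}, {M5}.

3 classes: {M1, M3, M4}, {M2}, {M5}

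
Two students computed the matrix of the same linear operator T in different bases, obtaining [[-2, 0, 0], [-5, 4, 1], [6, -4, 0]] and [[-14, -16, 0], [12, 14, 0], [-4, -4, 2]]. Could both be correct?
No.

Both have characteristic polynomial (x - 2)^2(x + 2), but the minimal polynomial of A is (x - 2)^2(x + 2) while the minimal polynomial of B is (x - 2)(x + 2). The minimal polynomial is a similarity invariant, so A and B are not similar.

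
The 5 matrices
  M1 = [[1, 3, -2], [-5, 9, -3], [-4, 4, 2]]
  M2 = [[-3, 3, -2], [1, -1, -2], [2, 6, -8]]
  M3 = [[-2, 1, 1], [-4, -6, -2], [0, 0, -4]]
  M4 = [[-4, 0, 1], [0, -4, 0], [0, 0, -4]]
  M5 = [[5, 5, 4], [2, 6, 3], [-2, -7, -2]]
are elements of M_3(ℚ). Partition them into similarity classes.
Characteristic polynomials: χ_{M1} = (x - 4)^3, χ_{M2} = (x + 4)^3, χ_{M3} = (x + 4)^3, χ_{M4} = (x + 4)^3, χ_{M5} = (x - 3)^3.

{M1}: invariant factors (x - 4)^3.

{M2, M3, M4}: invariant factors x + 4, (x + 4)^2.

{M5}: invariant factors (x - 3)^3.

Matrices are similar if and only if their invariant-factor lists agree; the partition into similarity classes is {M1}, {M2, M3, M4}, {M5}.

3 classes: {M1}, {M2, M3, M4}, {M5}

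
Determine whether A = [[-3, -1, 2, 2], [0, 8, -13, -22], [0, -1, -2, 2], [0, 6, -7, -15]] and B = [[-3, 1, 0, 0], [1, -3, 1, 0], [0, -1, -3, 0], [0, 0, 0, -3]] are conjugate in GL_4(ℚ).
Two matrices over a field are similar if and only if they have the same invariant factors.

Both A and B have characteristic polynomial (x + 3)^4 and minimal polynomial (x + 3)^3. Computing further, both have invariant factors x + 3, (x + 3)^3. Hence A and B are similar.

Yes.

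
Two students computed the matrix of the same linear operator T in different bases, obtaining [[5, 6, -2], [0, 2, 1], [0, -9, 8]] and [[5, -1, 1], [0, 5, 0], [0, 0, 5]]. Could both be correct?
Two matrices over a field are similar if and only if they have the same invariant factors.

Both A and B have characteristic polynomial (x - 5)^3 and minimal polynomial (x - 5)^2. Computing further, both have invariant factors x - 5, (x - 5)^2. Hence A and B are similar.

Yes.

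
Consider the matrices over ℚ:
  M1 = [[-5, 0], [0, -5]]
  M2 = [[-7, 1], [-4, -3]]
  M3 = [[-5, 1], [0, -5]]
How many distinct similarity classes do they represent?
2 classes: {M1}, {M2, M3}

Characteristic polynomials: χ_{M1} = (x + 5)^2, χ_{M2} = (x + 5)^2, χ_{M3} = (x + 5)^2.

{M1}: invariant factors x + 5, x + 5.

{M2, M3}: invariant factors (x + 5)^2.

Matrices are similar if and only if their invariant-factor lists agree; the partition into similarity classes is {M1}, {M2, M3}.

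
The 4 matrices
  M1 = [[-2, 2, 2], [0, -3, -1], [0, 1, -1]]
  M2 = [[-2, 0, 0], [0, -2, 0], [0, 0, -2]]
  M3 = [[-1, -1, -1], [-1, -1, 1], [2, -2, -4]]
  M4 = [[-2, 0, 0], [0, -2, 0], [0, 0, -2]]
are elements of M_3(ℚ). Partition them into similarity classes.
Characteristic polynomials: χ_{M1} = (x + 2)^3, χ_{M2} = (x + 2)^3, χ_{M3} = (x + 2)^3, χ_{M4} = (x + 2)^3.

{M1, M3}: invariant factors x + 2, (x + 2)^2.

{M2, M4}: invariant factors x + 2, x + 2, x + 2.

Matrices are similar if and only if their invariant-factor lists agree; the partition into similarity classes is {M1, M3}, {M2, M4}.

2 classes: {M1, M3}, {M2, M4}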